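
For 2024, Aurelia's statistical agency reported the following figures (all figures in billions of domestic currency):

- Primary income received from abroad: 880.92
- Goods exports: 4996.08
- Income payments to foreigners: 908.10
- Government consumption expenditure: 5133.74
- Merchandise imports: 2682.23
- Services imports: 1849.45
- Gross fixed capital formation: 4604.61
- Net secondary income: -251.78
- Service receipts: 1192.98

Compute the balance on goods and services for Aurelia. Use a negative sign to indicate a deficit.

Goods balance = 4996.08 - 2682.23 = 2313.85
Services balance = 1192.98 - 1849.45 = -656.47
Trade balance (goods + services) = 2313.85 + (-656.47) = 1657.38

1657.38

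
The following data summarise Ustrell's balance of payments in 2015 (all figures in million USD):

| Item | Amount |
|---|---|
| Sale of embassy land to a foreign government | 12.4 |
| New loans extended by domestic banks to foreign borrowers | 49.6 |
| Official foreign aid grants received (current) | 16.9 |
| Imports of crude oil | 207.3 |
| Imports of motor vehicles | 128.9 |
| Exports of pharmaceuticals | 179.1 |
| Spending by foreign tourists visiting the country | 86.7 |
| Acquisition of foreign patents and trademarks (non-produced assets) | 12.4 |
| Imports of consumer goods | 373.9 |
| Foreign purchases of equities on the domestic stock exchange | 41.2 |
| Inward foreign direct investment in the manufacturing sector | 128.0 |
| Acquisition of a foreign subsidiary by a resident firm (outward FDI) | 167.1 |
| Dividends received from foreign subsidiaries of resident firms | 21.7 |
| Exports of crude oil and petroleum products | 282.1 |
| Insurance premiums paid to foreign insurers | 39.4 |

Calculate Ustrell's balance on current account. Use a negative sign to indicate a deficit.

-163.0

Goods: 282.1 - 128.9 + 179.1 - 373.9 - 207.3 = -248.9
Services: -39.4 + 86.7 = 47.3
Primary income: 21.7
Secondary income: 16.9
Current account = (-248.9) + 47.3 + 21.7 + 16.9 = -163.0
(Excluded from the current account — capital account: sale of embassy land to a foreign government 12.4, acquisition of foreign patents and trademarks (non-produced assets) 12.4; financial account: new loans extended by domestic banks to foreign borrowers 49.6, foreign purchases of equities on the domestic stock exchange 41.2, inward foreign direct investment in the manufacturing sector 128.0, acquisition of a foreign subsidiary by a resident firm (outward FDI) 167.1.)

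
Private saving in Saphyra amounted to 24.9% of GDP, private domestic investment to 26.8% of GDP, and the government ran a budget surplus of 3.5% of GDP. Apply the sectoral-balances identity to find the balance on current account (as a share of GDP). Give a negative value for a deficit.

1.6

By the sectoral-balances identity, CA = (S_private - I) + (T - G).
Private balance = 24.9 - 26.8 = -1.9
Government balance (T - G) = 3.5
CA = -1.9 + 3.5 = 1.6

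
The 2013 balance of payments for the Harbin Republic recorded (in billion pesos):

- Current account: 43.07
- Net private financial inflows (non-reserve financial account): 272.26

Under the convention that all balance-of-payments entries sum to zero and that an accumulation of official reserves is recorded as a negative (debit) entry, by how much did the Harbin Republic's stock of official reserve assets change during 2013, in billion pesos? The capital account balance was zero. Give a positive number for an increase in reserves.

Official reserve transactions balance = -(43.07 + 272.26) = -315.33
An accumulation of reserves is recorded as a debit (negative entry), so the change in the stock of reserves is the negative of that balance.
Change in official reserves = -(-315.33) = 315.33

315.33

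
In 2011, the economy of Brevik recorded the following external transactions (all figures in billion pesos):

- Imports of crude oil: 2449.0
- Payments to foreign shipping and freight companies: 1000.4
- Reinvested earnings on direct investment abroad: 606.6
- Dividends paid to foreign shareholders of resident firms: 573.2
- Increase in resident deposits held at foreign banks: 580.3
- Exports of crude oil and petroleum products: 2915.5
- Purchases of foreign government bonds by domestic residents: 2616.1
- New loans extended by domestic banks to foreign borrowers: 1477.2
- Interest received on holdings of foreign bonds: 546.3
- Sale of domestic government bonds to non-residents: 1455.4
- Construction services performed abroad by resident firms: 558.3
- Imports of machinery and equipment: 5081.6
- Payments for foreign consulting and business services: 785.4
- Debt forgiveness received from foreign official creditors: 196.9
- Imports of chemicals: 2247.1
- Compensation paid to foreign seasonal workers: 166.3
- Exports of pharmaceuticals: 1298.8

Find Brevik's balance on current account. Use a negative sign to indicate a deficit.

Goods: -2449.0 - 5081.6 + 2915.5 + 1298.8 - 2247.1 = -5563.4
Services: 558.3 - 1000.4 - 785.4 = -1227.5
Primary income: -573.2 + 546.3 - 166.3 + 606.6 = 413.4
Current account = (-5563.4) + (-1227.5) + 413.4 = -6377.5
(Excluded from the current account — financial account: increase in resident deposits held at foreign banks 580.3, purchases of foreign government bonds by domestic residents 2616.1, new loans extended by domestic banks to foreign borrowers 1477.2, sale of domestic government bonds to non-residents 1455.4; capital account: debt forgiveness received from foreign official creditors 196.9.)

-6377.5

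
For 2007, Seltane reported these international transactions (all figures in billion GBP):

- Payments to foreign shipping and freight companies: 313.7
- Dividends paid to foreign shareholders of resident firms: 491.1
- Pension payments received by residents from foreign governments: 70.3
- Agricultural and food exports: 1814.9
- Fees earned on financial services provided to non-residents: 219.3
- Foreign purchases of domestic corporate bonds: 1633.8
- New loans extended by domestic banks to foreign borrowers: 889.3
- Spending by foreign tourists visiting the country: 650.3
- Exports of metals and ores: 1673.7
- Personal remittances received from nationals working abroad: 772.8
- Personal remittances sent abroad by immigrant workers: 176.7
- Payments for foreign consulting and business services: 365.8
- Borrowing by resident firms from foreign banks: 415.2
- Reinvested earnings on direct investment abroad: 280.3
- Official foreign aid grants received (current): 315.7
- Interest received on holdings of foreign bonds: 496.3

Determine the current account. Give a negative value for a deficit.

Goods: 1814.9 + 1673.7 = 3488.6
Services: 219.3 - 313.7 - 365.8 + 650.3 = 190.1
Primary income: 496.3 + 280.3 - 491.1 = 285.5
Secondary income: 315.7 + 70.3 + 772.8 - 176.7 = 982.1
Current account = 3488.6 + 190.1 + 285.5 + 982.1 = 4946.3
(Excluded from the current account — financial account: foreign purchases of domestic corporate bonds 1633.8, new loans extended by domestic banks to foreign borrowers 889.3, borrowing by resident firms from foreign banks 415.2.)

4946.3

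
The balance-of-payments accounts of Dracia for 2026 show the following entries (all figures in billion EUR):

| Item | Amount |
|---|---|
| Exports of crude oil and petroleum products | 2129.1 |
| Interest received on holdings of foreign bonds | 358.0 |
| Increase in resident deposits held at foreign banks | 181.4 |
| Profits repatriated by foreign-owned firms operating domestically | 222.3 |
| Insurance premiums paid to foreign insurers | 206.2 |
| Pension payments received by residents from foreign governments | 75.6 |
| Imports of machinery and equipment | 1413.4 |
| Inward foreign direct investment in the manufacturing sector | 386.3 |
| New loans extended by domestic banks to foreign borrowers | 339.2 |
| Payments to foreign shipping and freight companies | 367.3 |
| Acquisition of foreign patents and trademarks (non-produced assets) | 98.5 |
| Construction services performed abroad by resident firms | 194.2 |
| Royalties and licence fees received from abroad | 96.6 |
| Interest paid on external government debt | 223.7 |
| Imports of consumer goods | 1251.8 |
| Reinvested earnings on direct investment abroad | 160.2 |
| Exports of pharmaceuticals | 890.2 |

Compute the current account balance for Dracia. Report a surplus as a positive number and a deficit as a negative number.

Goods: 2129.1 + 890.2 - 1251.8 - 1413.4 = 354.1
Services: -367.3 + 194.2 - 206.2 + 96.6 = -282.7
Primary income: -222.3 - 223.7 + 358.0 + 160.2 = 72.2
Secondary income: 75.6
Current account = 354.1 + (-282.7) + 72.2 + 75.6 = 219.2
(Excluded from the current account — financial account: increase in resident deposits held at foreign banks 181.4, inward foreign direct investment in the manufacturing sector 386.3, new loans extended by domestic banks to foreign borrowers 339.2; capital account: acquisition of foreign patents and trademarks (non-produced assets) 98.5.)

219.2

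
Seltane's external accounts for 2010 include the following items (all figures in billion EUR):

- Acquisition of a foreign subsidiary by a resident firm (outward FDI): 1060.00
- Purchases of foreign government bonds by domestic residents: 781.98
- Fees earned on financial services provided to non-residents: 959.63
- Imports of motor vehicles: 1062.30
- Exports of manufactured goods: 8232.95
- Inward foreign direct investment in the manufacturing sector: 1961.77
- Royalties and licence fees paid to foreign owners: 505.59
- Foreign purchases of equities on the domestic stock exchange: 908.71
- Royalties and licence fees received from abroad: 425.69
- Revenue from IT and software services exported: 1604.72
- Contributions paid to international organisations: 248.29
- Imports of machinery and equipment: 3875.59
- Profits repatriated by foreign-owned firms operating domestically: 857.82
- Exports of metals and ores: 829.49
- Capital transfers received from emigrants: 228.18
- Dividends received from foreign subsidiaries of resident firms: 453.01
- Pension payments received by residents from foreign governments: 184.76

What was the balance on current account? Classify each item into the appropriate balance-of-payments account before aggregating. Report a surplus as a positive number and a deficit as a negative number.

Goods: -3875.59 + 829.49 + 8232.95 - 1062.30 = 4124.55
Services: 1604.72 + 959.63 + 425.69 - 505.59 = 2484.45
Primary income: 453.01 - 857.82 = -404.81
Secondary income: 184.76 - 248.29 = -63.53
Current account = 4124.55 + 2484.45 + (-404.81) + (-63.53) = 6140.66
(Excluded from the current account — financial account: acquisition of a foreign subsidiary by a resident firm (outward FDI) 1060.00, purchases of foreign government bonds by domestic residents 781.98, inward foreign direct investment in the manufacturing sector 1961.77, foreign purchases of equities on the domestic stock exchange 908.71; capital account: capital transfers received from emigrants 228.18.)

6140.66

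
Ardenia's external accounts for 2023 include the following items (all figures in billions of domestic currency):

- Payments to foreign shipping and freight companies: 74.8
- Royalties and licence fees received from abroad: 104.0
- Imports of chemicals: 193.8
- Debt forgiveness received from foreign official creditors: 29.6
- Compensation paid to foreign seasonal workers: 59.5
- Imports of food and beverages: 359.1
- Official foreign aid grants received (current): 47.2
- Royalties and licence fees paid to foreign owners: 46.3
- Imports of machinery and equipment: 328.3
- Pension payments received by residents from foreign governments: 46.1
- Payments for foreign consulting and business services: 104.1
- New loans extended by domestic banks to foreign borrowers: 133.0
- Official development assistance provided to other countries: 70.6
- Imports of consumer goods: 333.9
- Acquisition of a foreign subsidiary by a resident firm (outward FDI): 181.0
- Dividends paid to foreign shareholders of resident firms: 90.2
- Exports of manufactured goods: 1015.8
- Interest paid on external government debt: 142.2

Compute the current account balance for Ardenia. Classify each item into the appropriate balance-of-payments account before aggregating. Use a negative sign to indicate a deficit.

-589.7

Goods: -333.9 - 359.1 + 1015.8 - 328.3 - 193.8 = -199.3
Services: -104.1 + 104.0 - 46.3 - 74.8 = -121.2
Primary income: -90.2 - 59.5 - 142.2 = -291.9
Secondary income: 46.1 + 47.2 - 70.6 = 22.7
Current account = (-199.3) + (-121.2) + (-291.9) + 22.7 = -589.7
(Excluded from the current account — capital account: debt forgiveness received from foreign official creditors 29.6; financial account: new loans extended by domestic banks to foreign borrowers 133.0, acquisition of a foreign subsidiary by a resident firm (outward FDI) 181.0.)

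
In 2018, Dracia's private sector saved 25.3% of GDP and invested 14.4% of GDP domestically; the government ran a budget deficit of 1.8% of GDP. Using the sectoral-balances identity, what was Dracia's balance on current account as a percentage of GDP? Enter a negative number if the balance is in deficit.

By the sectoral-balances identity, CA = (S_private - I) + (T - G).
Private balance = 25.3 - 14.4 = 10.9
Government balance (T - G) = -1.8
CA = 10.9 + (-1.8) = 9.1

9.1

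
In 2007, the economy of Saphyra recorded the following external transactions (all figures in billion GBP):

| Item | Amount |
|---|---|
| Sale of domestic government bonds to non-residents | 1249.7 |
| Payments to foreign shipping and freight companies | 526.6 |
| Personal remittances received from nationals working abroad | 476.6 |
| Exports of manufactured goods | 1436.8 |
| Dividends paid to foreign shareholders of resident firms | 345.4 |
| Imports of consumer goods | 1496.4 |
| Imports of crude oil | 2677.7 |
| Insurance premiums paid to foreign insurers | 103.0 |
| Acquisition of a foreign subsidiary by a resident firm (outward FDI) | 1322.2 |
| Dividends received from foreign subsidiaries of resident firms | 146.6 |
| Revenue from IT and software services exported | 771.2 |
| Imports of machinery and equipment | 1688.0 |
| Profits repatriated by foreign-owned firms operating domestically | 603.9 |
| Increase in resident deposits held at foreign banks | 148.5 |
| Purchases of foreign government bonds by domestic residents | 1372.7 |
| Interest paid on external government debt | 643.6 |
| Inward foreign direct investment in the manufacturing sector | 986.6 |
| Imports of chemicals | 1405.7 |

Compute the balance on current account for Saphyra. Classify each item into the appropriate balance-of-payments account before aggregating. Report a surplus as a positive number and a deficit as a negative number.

Goods: -2677.7 - 1496.4 - 1405.7 - 1688.0 + 1436.8 = -5831.0
Services: -526.6 - 103.0 + 771.2 = 141.6
Primary income: -603.9 - 345.4 + 146.6 - 643.6 = -1446.3
Secondary income: 476.6
Current account = (-5831.0) + 141.6 + (-1446.3) + 476.6 = -6659.1
(Excluded from the current account — financial account: sale of domestic government bonds to non-residents 1249.7, acquisition of a foreign subsidiary by a resident firm (outward FDI) 1322.2, increase in resident deposits held at foreign banks 148.5, purchases of foreign government bonds by domestic residents 1372.7, inward foreign direct investment in the manufacturing sector 986.6.)

-6659.1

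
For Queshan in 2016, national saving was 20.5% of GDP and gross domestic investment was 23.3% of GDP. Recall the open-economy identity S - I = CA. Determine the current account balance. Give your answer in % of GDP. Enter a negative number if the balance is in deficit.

-2.8

CA = S - I = 20.5 - 23.3 = -2.8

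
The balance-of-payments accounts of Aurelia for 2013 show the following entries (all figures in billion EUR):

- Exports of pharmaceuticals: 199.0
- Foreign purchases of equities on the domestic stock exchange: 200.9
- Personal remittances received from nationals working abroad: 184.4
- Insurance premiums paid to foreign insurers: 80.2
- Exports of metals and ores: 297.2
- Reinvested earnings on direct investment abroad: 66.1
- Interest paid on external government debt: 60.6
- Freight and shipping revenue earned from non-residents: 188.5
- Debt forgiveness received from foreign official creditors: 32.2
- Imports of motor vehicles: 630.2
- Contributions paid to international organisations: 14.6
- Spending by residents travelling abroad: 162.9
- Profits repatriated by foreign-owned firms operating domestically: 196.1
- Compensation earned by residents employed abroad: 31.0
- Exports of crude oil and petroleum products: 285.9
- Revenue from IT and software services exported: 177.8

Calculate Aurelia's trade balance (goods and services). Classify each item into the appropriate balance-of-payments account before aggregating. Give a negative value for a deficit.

Goods: -630.2 + 297.2 + 285.9 + 199.0 = 151.9
Services: -80.2 + 188.5 - 162.9 + 177.8 = 123.2
Trade balance = 151.9 + 123.2 = 275.1
(Excluded from the trade balance — financial account: foreign purchases of equities on the domestic stock exchange 200.9; secondary income: personal remittances received from nationals working abroad 184.4, contributions paid to international organisations 14.6; primary income: reinvested earnings on direct investment abroad 66.1, interest paid on external government debt 60.6, profits repatriated by foreign-owned firms operating domestically 196.1, compensation earned by residents employed abroad 31.0; capital account: debt forgiveness received from foreign official creditors 32.2.)

275.1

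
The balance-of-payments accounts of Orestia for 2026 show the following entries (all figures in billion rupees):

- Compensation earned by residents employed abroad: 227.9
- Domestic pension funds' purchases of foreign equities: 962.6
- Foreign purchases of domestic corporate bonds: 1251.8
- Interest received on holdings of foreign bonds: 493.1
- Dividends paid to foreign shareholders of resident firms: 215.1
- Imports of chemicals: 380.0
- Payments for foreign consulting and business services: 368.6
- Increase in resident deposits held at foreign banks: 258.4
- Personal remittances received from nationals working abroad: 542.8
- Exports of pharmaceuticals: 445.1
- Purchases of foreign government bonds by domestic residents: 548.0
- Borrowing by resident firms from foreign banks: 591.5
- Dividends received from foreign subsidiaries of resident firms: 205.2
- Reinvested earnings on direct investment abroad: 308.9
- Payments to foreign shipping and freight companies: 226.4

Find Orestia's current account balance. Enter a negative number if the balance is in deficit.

Goods: 445.1 - 380.0 = 65.1
Services: -226.4 - 368.6 = -595.0
Primary income: 205.2 + 308.9 + 493.1 + 227.9 - 215.1 = 1020.0
Secondary income: 542.8
Current account = 65.1 + (-595.0) + 1020.0 + 542.8 = 1032.9
(Excluded from the current account — financial account: domestic pension funds' purchases of foreign equities 962.6, foreign purchases of domestic corporate bonds 1251.8, increase in resident deposits held at foreign banks 258.4, purchases of foreign government bonds by domestic residents 548.0, borrowing by resident firms from foreign banks 591.5.)

1032.9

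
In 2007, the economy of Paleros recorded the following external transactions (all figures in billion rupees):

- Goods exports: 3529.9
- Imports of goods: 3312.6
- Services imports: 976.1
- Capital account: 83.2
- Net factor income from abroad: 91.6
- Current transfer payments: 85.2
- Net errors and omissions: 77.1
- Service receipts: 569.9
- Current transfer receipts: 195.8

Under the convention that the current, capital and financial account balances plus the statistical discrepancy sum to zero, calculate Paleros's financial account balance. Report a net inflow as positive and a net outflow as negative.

Goods balance = 3529.9 - 3312.6 = 217.3
Services balance = 569.9 - 976.1 = -406.2
Trade balance (goods + services) = 217.3 + (-406.2) = -188.9
Net primary income = 91.6
Net secondary income = 195.8 - 85.2 = 110.6
Current account = -188.9 + 91.6 + 110.6 = 13.3
Financial account = -(13.3 + 83.2 + 77.1) = -173.6

-173.6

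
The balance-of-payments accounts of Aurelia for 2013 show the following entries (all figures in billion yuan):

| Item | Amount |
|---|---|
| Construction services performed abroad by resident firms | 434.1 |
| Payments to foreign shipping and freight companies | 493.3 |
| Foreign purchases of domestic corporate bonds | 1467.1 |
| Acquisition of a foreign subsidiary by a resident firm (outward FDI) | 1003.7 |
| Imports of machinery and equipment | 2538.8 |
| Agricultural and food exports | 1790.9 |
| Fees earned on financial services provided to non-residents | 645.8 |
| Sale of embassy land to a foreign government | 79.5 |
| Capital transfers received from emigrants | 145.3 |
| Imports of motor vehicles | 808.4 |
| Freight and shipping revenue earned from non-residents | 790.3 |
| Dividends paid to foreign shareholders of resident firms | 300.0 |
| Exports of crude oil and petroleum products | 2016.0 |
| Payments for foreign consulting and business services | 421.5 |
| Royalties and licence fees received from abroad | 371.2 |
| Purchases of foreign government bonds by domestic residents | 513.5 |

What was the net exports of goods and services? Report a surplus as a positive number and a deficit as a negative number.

Goods: -808.4 + 1790.9 - 2538.8 + 2016.0 = 459.7
Services: 790.3 + 434.1 + 645.8 - 493.3 - 421.5 + 371.2 = 1326.6
Trade balance = 459.7 + 1326.6 = 1786.3
(Excluded from the trade balance — financial account: foreign purchases of domestic corporate bonds 1467.1, acquisition of a foreign subsidiary by a resident firm (outward FDI) 1003.7, purchases of foreign government bonds by domestic residents 513.5; capital account: sale of embassy land to a foreign government 79.5, capital transfers received from emigrants 145.3; primary income: dividends paid to foreign shareholders of resident firms 300.0.)

1786.3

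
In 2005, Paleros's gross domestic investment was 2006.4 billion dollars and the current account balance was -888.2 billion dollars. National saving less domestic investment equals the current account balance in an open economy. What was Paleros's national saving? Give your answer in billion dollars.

1118.2

S - I = CA (net lending to the rest of the world).
S = I + CA = 2006.4 + (-888.2) = 1118.2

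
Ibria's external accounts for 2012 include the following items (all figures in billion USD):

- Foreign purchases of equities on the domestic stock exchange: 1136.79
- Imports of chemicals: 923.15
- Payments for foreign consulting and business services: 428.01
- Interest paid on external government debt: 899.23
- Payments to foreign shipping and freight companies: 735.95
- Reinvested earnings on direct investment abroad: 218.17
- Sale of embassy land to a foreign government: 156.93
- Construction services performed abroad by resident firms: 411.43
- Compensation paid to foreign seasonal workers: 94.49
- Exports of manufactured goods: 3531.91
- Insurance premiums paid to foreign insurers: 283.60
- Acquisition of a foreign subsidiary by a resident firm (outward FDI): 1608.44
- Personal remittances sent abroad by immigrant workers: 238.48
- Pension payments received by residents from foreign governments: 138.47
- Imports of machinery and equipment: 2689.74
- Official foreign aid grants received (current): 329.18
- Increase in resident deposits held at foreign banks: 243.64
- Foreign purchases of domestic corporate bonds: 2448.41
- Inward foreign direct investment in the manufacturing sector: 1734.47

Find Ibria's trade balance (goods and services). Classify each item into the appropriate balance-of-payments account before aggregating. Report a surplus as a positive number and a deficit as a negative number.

Goods: 3531.91 - 2689.74 - 923.15 = -80.98
Services: 411.43 - 428.01 - 283.60 - 735.95 = -1036.13
Trade balance = -80.98 + (-1036.13) = -1117.11
(Excluded from the trade balance — financial account: foreign purchases of equities on the domestic stock exchange 1136.79, acquisition of a foreign subsidiary by a resident firm (outward FDI) 1608.44, increase in resident deposits held at foreign banks 243.64, foreign purchases of domestic corporate bonds 2448.41, inward foreign direct investment in the manufacturing sector 1734.47; primary income: interest paid on external government debt 899.23, reinvested earnings on direct investment abroad 218.17, compensation paid to foreign seasonal workers 94.49; capital account: sale of embassy land to a foreign government 156.93; secondary income: personal remittances sent abroad by immigrant workers 238.48, pension payments received by residents from foreign governments 138.47, official foreign aid grants received (current) 329.18.)

-1117.11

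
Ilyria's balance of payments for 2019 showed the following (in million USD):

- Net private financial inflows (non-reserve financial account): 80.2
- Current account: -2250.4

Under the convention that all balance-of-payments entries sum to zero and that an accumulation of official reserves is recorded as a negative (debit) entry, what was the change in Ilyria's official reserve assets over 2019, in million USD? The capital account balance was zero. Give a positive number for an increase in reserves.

Official reserve transactions balance = -((-2250.4) + 80.2) = 2170.2
An accumulation of reserves is recorded as a debit (negative entry), so the change in the stock of reserves is the negative of that balance.
Change in official reserves = -(2170.2) = -2170.2

-2170.2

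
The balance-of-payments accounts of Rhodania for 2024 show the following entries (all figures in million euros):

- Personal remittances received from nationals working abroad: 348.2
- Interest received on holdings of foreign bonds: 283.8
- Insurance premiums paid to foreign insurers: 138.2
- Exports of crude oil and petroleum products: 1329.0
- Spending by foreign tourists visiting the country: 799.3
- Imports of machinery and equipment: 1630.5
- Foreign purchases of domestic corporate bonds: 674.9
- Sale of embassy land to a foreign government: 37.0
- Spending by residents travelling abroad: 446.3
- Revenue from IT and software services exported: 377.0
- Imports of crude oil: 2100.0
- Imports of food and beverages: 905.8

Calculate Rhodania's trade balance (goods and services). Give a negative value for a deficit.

-2715.5

Goods: 1329.0 - 2100.0 - 905.8 - 1630.5 = -3307.3
Services: -446.3 - 138.2 + 799.3 + 377.0 = 591.8
Trade balance = -3307.3 + 591.8 = -2715.5
(Excluded from the trade balance — secondary income: personal remittances received from nationals working abroad 348.2; primary income: interest received on holdings of foreign bonds 283.8; financial account: foreign purchases of domestic corporate bonds 674.9; capital account: sale of embassy land to a foreign government 37.0.)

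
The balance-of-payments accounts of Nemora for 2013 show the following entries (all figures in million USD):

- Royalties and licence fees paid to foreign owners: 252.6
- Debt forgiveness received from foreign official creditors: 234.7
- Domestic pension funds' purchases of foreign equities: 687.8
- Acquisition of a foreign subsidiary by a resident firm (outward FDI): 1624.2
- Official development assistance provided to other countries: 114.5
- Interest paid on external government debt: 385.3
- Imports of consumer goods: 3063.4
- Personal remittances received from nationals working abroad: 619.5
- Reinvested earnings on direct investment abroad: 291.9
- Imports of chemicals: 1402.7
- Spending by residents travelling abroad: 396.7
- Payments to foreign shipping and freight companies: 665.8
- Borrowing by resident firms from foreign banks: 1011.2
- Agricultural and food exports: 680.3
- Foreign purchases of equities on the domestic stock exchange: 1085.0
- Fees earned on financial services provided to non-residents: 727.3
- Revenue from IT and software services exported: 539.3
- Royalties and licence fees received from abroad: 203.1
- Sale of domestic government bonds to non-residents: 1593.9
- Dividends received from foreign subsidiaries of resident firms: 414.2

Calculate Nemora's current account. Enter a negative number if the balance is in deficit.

-2805.4

Goods: -1402.7 + 680.3 - 3063.4 = -3785.8
Services: 203.1 - 252.6 + 539.3 - 665.8 - 396.7 + 727.3 = 154.6
Primary income: 291.9 + 414.2 - 385.3 = 320.8
Secondary income: -114.5 + 619.5 = 505.0
Current account = (-3785.8) + 154.6 + 320.8 + 505.0 = -2805.4
(Excluded from the current account — capital account: debt forgiveness received from foreign official creditors 234.7; financial account: domestic pension funds' purchases of foreign equities 687.8, acquisition of a foreign subsidiary by a resident firm (outward FDI) 1624.2, borrowing by resident firms from foreign banks 1011.2, foreign purchases of equities on the domestic stock exchange 1085.0, sale of domestic government bonds to non-residents 1593.9.)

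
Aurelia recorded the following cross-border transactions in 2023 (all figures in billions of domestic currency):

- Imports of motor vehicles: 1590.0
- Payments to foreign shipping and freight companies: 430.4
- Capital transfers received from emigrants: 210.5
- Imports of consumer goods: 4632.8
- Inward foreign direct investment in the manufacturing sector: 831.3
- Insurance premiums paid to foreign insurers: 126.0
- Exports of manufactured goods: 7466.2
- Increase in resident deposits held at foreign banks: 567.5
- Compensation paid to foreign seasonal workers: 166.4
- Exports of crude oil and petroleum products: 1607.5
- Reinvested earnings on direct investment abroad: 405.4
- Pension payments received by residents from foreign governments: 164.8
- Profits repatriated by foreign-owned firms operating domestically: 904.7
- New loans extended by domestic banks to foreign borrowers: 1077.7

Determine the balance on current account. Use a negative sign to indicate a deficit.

Goods: 1607.5 + 7466.2 - 1590.0 - 4632.8 = 2850.9
Services: -430.4 - 126.0 = -556.4
Primary income: -166.4 + 405.4 - 904.7 = -665.7
Secondary income: 164.8
Current account = 2850.9 + (-556.4) + (-665.7) + 164.8 = 1793.6
(Excluded from the current account — capital account: capital transfers received from emigrants 210.5; financial account: inward foreign direct investment in the manufacturing sector 831.3, increase in resident deposits held at foreign banks 567.5, new loans extended by domestic banks to foreign borrowers 1077.7.)

1793.6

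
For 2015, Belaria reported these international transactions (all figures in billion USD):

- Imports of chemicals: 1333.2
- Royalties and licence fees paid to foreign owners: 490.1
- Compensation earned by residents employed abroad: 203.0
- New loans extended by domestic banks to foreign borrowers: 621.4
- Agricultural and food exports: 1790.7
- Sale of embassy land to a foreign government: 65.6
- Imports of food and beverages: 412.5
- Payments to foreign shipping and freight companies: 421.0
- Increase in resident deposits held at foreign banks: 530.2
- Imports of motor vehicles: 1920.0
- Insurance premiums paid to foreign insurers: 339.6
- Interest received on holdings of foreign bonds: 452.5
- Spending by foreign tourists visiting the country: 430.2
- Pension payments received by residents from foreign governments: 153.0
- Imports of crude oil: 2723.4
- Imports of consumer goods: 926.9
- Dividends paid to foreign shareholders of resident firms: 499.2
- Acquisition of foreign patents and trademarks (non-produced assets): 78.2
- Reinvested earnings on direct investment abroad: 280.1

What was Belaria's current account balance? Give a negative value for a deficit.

Goods: -412.5 - 1333.2 - 1920.0 - 2723.4 + 1790.7 - 926.9 = -5525.3
Services: 430.2 - 490.1 - 421.0 - 339.6 = -820.5
Primary income: 452.5 + 203.0 + 280.1 - 499.2 = 436.4
Secondary income: 153.0
Current account = (-5525.3) + (-820.5) + 436.4 + 153.0 = -5756.4
(Excluded from the current account — financial account: new loans extended by domestic banks to foreign borrowers 621.4, increase in resident deposits held at foreign banks 530.2; capital account: sale of embassy land to a foreign government 65.6, acquisition of foreign patents and trademarks (non-produced assets) 78.2.)

-5756.4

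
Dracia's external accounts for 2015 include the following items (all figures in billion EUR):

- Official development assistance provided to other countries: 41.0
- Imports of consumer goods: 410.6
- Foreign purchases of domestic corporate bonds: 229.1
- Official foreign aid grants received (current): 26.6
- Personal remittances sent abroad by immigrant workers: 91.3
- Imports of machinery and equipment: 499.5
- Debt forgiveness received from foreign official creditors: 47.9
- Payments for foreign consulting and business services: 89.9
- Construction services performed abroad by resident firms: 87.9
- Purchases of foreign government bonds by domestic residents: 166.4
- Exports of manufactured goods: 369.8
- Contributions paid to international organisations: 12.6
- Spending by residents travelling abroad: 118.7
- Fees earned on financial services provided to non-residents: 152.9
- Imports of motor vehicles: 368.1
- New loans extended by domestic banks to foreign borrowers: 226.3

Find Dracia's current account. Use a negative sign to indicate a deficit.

Goods: -499.5 - 410.6 + 369.8 - 368.1 = -908.4
Services: 152.9 - 118.7 + 87.9 - 89.9 = 32.2
Secondary income: 26.6 - 12.6 - 91.3 - 41.0 = -118.3
Current account = (-908.4) + 32.2 + (-118.3) = -994.5
(Excluded from the current account — financial account: foreign purchases of domestic corporate bonds 229.1, purchases of foreign government bonds by domestic residents 166.4, new loans extended by domestic banks to foreign borrowers 226.3; capital account: debt forgiveness received from foreign official creditors 47.9.)

-994.5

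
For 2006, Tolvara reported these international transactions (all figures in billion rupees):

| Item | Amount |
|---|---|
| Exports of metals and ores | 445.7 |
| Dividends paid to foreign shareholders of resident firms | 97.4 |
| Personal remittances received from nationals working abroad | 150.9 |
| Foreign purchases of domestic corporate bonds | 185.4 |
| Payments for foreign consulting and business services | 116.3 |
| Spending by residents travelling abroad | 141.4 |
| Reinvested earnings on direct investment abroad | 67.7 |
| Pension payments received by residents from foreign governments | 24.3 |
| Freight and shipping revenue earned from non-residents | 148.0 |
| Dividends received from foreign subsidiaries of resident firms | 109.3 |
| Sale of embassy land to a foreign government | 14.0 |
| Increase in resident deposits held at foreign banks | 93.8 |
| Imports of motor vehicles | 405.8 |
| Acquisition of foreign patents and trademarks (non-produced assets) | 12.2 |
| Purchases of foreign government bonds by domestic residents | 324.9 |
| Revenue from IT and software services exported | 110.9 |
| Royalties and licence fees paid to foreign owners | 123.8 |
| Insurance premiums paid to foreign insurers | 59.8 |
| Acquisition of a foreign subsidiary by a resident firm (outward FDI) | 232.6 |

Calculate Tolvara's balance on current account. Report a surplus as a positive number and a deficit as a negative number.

Goods: 445.7 - 405.8 = 39.9
Services: -116.3 + 148.0 - 123.8 - 141.4 - 59.8 + 110.9 = -182.4
Primary income: 67.7 + 109.3 - 97.4 = 79.6
Secondary income: 24.3 + 150.9 = 175.2
Current account = 39.9 + (-182.4) + 79.6 + 175.2 = 112.3
(Excluded from the current account — financial account: foreign purchases of domestic corporate bonds 185.4, increase in resident deposits held at foreign banks 93.8, purchases of foreign government bonds by domestic residents 324.9, acquisition of a foreign subsidiary by a resident firm (outward FDI) 232.6; capital account: sale of embassy land to a foreign government 14.0, acquisition of foreign patents and trademarks (non-produced assets) 12.2.)

112.3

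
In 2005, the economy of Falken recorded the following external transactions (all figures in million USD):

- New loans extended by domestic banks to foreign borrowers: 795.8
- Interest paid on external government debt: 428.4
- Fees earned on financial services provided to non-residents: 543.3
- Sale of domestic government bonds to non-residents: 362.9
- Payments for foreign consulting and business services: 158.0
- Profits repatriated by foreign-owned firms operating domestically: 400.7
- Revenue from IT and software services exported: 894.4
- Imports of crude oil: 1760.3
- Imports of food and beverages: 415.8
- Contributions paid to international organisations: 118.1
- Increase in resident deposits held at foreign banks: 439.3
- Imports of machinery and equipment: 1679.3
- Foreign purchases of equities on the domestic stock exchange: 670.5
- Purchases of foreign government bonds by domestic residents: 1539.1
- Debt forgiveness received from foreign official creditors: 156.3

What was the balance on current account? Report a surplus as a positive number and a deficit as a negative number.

-3522.9

Goods: -415.8 - 1760.3 - 1679.3 = -3855.4
Services: -158.0 + 543.3 + 894.4 = 1279.7
Primary income: -400.7 - 428.4 = -829.1
Secondary income: -118.1
Current account = (-3855.4) + 1279.7 + (-829.1) + (-118.1) = -3522.9
(Excluded from the current account — financial account: new loans extended by domestic banks to foreign borrowers 795.8, sale of domestic government bonds to non-residents 362.9, increase in resident deposits held at foreign banks 439.3, foreign purchases of equities on the domestic stock exchange 670.5, purchases of foreign government bonds by domestic residents 1539.1; capital account: debt forgiveness received from foreign official creditors 156.3.)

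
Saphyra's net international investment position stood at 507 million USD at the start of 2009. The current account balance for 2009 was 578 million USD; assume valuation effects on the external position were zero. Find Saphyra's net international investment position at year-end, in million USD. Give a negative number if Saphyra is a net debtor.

1085

With no valuation effects, change in NIIP = current account = 578
End-of-year NIIP = 507 + 578 = 1085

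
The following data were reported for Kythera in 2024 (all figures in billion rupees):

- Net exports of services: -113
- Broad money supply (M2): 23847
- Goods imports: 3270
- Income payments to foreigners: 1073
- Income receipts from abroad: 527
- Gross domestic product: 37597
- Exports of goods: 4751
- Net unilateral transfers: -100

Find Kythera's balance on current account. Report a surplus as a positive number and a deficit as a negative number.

722

Goods balance = 4751 - 3270 = 1481
Services balance = -113
Trade balance (goods + services) = 1481 + (-113) = 1368
Net primary income = 527 - 1073 = -546
Net secondary income = -100
Current account = 1368 + (-546) + (-100) = 722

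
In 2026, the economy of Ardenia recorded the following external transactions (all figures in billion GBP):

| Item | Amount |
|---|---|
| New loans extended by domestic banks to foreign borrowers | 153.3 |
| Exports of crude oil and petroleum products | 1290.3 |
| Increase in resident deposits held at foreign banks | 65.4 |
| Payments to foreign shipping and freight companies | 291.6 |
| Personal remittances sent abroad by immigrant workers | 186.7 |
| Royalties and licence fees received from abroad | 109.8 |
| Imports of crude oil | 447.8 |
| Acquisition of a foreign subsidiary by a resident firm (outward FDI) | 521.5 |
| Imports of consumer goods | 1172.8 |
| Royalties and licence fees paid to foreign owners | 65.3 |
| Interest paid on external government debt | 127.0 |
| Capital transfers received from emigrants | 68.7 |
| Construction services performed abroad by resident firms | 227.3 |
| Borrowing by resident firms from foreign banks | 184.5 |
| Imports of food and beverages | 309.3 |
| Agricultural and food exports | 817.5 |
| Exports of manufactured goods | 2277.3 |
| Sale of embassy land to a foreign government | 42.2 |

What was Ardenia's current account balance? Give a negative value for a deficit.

Goods: 2277.3 - 1172.8 + 817.5 - 309.3 + 1290.3 - 447.8 = 2455.2
Services: 227.3 - 291.6 - 65.3 + 109.8 = -19.8
Primary income: -127.0
Secondary income: -186.7
Current account = 2455.2 + (-19.8) + (-127.0) + (-186.7) = 2121.7
(Excluded from the current account — financial account: new loans extended by domestic banks to foreign borrowers 153.3, increase in resident deposits held at foreign banks 65.4, acquisition of a foreign subsidiary by a resident firm (outward FDI) 521.5, borrowing by resident firms from foreign banks 184.5; capital account: capital transfers received from emigrants 68.7, sale of embassy land to a foreign government 42.2.)

2121.7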